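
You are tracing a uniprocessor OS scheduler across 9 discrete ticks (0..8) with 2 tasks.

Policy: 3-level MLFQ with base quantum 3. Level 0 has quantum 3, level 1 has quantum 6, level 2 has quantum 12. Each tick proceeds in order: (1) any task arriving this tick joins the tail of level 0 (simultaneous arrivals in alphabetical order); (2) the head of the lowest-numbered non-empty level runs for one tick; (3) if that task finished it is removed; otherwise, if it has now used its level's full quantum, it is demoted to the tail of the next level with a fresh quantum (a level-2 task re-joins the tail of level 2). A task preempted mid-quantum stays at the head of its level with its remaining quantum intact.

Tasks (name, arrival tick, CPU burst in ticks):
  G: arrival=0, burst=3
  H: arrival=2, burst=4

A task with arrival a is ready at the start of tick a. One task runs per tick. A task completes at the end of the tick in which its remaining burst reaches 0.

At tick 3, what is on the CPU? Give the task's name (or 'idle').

t=0: L0/L1/L2 = G/-/- → run G
t=1: L0/L1/L2 = G/-/- → run G
t=2: L0/L1/L2 = GH/-/- → run G
t=3: L0/L1/L2 = H/-/- → run H
t=4: L0/L1/L2 = H/-/- → run H
t=5: L0/L1/L2 = H/-/- → run H
t=6: L0/L1/L2 = -/H/- → run H
t=7: (idle)
t=8: (idle)

running at tick 3 = H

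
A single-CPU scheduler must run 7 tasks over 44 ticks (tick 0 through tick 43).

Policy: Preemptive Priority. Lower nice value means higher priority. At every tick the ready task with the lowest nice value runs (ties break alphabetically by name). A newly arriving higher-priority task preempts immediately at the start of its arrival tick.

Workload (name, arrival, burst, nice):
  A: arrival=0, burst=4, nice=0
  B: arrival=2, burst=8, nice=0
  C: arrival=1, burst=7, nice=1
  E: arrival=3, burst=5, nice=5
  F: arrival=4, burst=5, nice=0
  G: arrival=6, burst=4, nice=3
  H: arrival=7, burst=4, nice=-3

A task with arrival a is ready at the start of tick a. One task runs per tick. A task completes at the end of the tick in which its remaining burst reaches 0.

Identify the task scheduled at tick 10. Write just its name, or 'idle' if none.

running at tick 10 = H

t=0: ready={A} → run A
t=1: ready={A,C} → run A
t=2: ready={A,B,C} → run A
t=3: ready={A,B,C,E} → run A
t=4: ready={B,C,E,F} → run B
t=5: ready={B,C,E,F} → run B
t=6: ready={B,C,E,F,G} → run B
t=7: ready={B,C,E,F,G,H} → run H
t=8: ready={B,C,E,F,G,H} → run H
t=9: ready={B,C,E,F,G,H} → run H
t=10: ready={B,C,E,F,G,H} → run H
t=11: ready={B,C,E,F,G} → run B
t=12: ready={B,C,E,F,G} → run B
t=13: ready={B,C,E,F,G} → run B
t=14: ready={B,C,E,F,G} → run B
t=15: ready={B,C,E,F,G} → run B
t=16: ready={C,E,F,G} → run F
t=17: ready={C,E,F,G} → run F
t=18: ready={C,E,F,G} → run F
t=19: ready={C,E,F,G} → run F
t=20: ready={C,E,F,G} → run F
t=21: ready={C,E,G} → run C
t=22: ready={C,E,G} → run C
t=23: ready={C,E,G} → run C
t=24: ready={C,E,G} → run C
t=25: ready={C,E,G} → run C
t=26: ready={C,E,G} → run C
t=27: ready={C,E,G} → run C
t=28: ready={E,G} → run G
t=29: ready={E,G} → run G
t=30: ready={E,G} → run G
t=31: ready={E,G} → run G
t=32: ready={E} → run E
t=33: ready={E} → run E
t=34: ready={E} → run E
t=35: ready={E} → run E
t=36: ready={E} → run E
t=37: (idle)
t=38: (idle)
t=39: (idle)
t=40: (idle)
t=41: (idle)
t=42: (idle)
t=43: (idle)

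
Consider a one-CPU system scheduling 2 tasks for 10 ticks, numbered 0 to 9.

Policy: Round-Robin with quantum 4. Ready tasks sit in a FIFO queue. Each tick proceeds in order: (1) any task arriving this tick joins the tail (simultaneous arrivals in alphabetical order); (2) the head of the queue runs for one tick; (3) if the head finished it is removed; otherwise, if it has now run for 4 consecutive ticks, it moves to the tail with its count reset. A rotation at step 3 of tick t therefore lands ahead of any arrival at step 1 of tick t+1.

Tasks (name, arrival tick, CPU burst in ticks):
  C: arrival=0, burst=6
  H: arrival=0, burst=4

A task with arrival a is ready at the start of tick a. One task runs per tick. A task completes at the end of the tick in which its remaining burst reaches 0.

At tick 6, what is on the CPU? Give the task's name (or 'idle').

running at tick 6 = H

t=0: queue=[C,H] q_used=0 → run C
t=1: queue=[C,H] q_used=1 → run C
t=2: queue=[C,H] q_used=2 → run C
t=3: queue=[C,H] q_used=3 → run C
t=4: queue=[H,C] q_used=0 → run H
t=5: queue=[H,C] q_used=1 → run H
t=6: queue=[H,C] q_used=2 → run H
t=7: queue=[H,C] q_used=3 → run H
t=8: queue=[C] q_used=0 → run C
t=9: queue=[C] q_used=1 → run C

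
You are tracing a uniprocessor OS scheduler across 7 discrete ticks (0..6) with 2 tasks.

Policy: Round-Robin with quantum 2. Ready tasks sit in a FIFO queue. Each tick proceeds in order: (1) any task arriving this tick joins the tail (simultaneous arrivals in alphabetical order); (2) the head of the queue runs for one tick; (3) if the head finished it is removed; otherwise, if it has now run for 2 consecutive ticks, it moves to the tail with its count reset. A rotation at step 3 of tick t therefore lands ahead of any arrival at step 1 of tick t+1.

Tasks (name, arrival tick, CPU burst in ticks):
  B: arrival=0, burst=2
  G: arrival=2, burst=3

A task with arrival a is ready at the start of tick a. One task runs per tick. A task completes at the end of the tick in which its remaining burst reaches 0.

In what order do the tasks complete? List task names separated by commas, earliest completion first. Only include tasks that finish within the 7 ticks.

t=0: queue=[B] q_used=0 → run B
t=1: queue=[B] q_used=1 → run B
t=2: queue=[G] q_used=0 → run G
t=3: queue=[G] q_used=1 → run G
t=4: queue=[G] q_used=0 → run G
t=5: (idle)
t=6: (idle)

completion order = B, G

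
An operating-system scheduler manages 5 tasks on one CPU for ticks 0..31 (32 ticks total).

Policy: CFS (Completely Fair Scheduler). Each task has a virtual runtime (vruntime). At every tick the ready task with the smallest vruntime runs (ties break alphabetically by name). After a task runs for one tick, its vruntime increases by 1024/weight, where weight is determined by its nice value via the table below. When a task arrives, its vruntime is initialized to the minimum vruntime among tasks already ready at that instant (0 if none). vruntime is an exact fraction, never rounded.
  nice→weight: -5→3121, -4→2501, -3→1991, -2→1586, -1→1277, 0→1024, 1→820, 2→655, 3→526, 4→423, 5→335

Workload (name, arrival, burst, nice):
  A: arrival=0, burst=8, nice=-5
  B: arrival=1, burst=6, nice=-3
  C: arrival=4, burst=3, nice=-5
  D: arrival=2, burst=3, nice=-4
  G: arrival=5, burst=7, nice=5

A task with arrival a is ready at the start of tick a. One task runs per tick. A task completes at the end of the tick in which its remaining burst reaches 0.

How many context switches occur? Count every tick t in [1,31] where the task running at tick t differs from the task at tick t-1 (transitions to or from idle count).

t=0: vr[A=0] → run A
t=1: vr[A=1024/3121 B=1024/3121] → run A
t=2: vr[A=2048/3121 B=1024/3121 D=1024/3121] → run B
t=3: vr[A=2048/3121 B=5234688/6213911 D=1024/3121] → run D
t=4: vr[A=2048/3121 B=5234688/6213911 C=2048/3121 D=5756928/7805621] → run A
t=5: vr[A=3072/3121 B=5234688/6213911 C=2048/3121 D=5756928/7805621 G=2048/3121] → run C
t=6: vr[A=3072/3121 B=5234688/6213911 C=3072/3121 D=5756928/7805621 G=2048/3121] → run G
t=7: vr[A=3072/3121 B=5234688/6213911 C=3072/3121 D=5756928/7805621 G=3881984/1045535] → run D
t=8: vr[A=3072/3121 B=5234688/6213911 C=3072/3121 D=8952832/7805621 G=3881984/1045535] → run B
t=9: vr[A=3072/3121 B=8430592/6213911 C=3072/3121 D=8952832/7805621 G=3881984/1045535] → run A
t=10: vr[A=4096/3121 B=8430592/6213911 C=3072/3121 D=8952832/7805621 G=3881984/1045535] → run C
t=11: vr[A=4096/3121 B=8430592/6213911 C=4096/3121 D=8952832/7805621 G=3881984/1045535] → run D
t=12: vr[A=4096/3121 B=8430592/6213911 C=4096/3121 G=3881984/1045535] → run A
t=13: vr[A=5120/3121 B=8430592/6213911 C=4096/3121 G=3881984/1045535] → run C
t=14: vr[A=5120/3121 B=8430592/6213911 G=3881984/1045535] → run B
t=15: vr[A=5120/3121 B=11626496/6213911 G=3881984/1045535] → run A
t=16: vr[A=6144/3121 B=11626496/6213911 G=3881984/1045535] → run B
t=17: vr[A=6144/3121 B=14822400/6213911 G=3881984/1045535] → run A
t=18: vr[A=7168/3121 B=14822400/6213911 G=3881984/1045535] → run A
t=19: vr[B=14822400/6213911 G=3881984/1045535] → run B
t=20: vr[B=18018304/6213911 G=3881984/1045535] → run B
t=21: vr[G=3881984/1045535] → run G
t=22: vr[G=7077888/1045535] → run G
t=23: vr[G=10273792/1045535] → run G
t=24: vr[G=13469696/1045535] → run G
t=25: vr[G=3333120/209107] → run G
t=26: vr[G=19861504/1045535] → run G
t=27: (idle)
t=28: (idle)
t=29: (idle)
t=30: (idle)
t=31: (idle)

context switches = 19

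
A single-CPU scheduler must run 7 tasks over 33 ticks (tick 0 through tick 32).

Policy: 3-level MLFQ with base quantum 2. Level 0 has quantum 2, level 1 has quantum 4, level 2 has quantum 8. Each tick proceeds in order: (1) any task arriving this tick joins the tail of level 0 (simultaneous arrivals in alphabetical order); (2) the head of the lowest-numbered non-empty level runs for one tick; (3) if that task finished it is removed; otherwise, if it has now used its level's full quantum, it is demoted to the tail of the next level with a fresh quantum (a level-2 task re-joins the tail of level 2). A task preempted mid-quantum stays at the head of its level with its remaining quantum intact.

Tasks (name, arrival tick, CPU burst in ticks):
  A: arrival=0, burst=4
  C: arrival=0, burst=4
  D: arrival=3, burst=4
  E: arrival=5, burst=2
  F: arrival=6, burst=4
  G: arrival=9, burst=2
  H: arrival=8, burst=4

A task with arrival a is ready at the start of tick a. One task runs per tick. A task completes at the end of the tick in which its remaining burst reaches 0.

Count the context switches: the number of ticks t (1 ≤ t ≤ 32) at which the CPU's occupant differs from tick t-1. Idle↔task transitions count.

t=0: L0/L1/L2 = AC/-/- → run A
t=1: L0/L1/L2 = AC/-/- → run A
t=2: L0/L1/L2 = C/A/- → run C
t=3: L0/L1/L2 = CD/A/- → run C
t=4: L0/L1/L2 = D/AC/- → run D
t=5: L0/L1/L2 = DE/AC/- → run D
t=6: L0/L1/L2 = EF/ACD/- → run E
t=7: L0/L1/L2 = EF/ACD/- → run E
t=8: L0/L1/L2 = FH/ACD/- → run F
t=9: L0/L1/L2 = FHG/ACD/- → run F
t=10: L0/L1/L2 = HG/ACDF/- → run H
t=11: L0/L1/L2 = HG/ACDF/- → run H
t=12: L0/L1/L2 = G/ACDFH/- → run G
t=13: L0/L1/L2 = G/ACDFH/- → run G
t=14: L0/L1/L2 = -/ACDFH/- → run A
t=15: L0/L1/L2 = -/ACDFH/- → run A
t=16: L0/L1/L2 = -/CDFH/- → run C
t=17: L0/L1/L2 = -/CDFH/- → run C
t=18: L0/L1/L2 = -/DFH/- → run D
t=19: L0/L1/L2 = -/DFH/- → run D
t=20: L0/L1/L2 = -/FH/- → run F
t=21: L0/L1/L2 = -/FH/- → run F
t=22: L0/L1/L2 = -/H/- → run H
t=23: L0/L1/L2 = -/H/- → run H
t=24: (idle)
t=25: (idle)
t=26: (idle)
t=27: (idle)
t=28: (idle)
t=29: (idle)
t=30: (idle)
t=31: (idle)
t=32: (idle)

context switches = 12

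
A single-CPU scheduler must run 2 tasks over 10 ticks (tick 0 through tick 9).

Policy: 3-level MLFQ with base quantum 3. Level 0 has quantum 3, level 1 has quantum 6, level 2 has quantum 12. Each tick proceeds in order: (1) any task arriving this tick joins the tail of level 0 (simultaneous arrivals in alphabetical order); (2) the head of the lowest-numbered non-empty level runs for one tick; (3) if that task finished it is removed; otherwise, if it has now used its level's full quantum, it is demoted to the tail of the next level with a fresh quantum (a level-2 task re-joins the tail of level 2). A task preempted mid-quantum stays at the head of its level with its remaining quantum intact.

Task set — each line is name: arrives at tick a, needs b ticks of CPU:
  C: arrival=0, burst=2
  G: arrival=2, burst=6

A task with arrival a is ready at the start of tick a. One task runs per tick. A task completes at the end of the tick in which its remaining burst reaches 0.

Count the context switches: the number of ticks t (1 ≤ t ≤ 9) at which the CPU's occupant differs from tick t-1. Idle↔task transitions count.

context switches = 2

t=0: L0/L1/L2 = C/-/- → run C
t=1: L0/L1/L2 = C/-/- → run C
t=2: L0/L1/L2 = G/-/- → run G
t=3: L0/L1/L2 = G/-/- → run G
t=4: L0/L1/L2 = G/-/- → run G
t=5: L0/L1/L2 = -/G/- → run G
t=6: L0/L1/L2 = -/G/- → run G
t=7: L0/L1/L2 = -/G/- → run G
t=8: (idle)
t=9: (idle)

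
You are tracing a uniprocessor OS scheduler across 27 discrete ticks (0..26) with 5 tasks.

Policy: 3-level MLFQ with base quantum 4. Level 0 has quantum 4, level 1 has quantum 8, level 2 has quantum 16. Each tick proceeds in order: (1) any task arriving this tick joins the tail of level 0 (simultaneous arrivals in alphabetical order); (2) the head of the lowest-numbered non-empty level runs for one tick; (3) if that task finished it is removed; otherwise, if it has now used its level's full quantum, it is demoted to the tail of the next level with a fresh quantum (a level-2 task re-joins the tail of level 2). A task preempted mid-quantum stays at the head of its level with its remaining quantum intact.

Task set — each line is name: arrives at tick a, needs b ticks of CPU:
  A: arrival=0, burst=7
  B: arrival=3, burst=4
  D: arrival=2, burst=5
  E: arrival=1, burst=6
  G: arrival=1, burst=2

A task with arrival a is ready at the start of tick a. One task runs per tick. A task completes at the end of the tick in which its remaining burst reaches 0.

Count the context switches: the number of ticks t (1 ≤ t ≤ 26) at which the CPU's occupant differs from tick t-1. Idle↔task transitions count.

t=0: L0/L1/L2 = A/-/- → run A
t=1: L0/L1/L2 = AEG/-/- → run A
t=2: L0/L1/L2 = AEGD/-/- → run A
t=3: L0/L1/L2 = AEGDB/-/- → run A
t=4: L0/L1/L2 = EGDB/A/- → run E
t=5: L0/L1/L2 = EGDB/A/- → run E
t=6: L0/L1/L2 = EGDB/A/- → run E
t=7: L0/L1/L2 = EGDB/A/- → run E
t=8: L0/L1/L2 = GDB/AE/- → run G
t=9: L0/L1/L2 = GDB/AE/- → run G
t=10: L0/L1/L2 = DB/AE/- → run D
t=11: L0/L1/L2 = DB/AE/- → run D
t=12: L0/L1/L2 = DB/AE/- → run D
t=13: L0/L1/L2 = DB/AE/- → run D
t=14: L0/L1/L2 = B/AED/- → run B
t=15: L0/L1/L2 = B/AED/- → run B
t=16: L0/L1/L2 = B/AED/- → run B
t=17: L0/L1/L2 = B/AED/- → run B
t=18: L0/L1/L2 = -/AED/- → run A
t=19: L0/L1/L2 = -/AED/- → run A
t=20: L0/L1/L2 = -/AED/- → run A
t=21: L0/L1/L2 = -/ED/- → run E
t=22: L0/L1/L2 = -/ED/- → run E
t=23: L0/L1/L2 = -/D/- → run D
t=24: (idle)
t=25: (idle)
t=26: (idle)

context switches = 8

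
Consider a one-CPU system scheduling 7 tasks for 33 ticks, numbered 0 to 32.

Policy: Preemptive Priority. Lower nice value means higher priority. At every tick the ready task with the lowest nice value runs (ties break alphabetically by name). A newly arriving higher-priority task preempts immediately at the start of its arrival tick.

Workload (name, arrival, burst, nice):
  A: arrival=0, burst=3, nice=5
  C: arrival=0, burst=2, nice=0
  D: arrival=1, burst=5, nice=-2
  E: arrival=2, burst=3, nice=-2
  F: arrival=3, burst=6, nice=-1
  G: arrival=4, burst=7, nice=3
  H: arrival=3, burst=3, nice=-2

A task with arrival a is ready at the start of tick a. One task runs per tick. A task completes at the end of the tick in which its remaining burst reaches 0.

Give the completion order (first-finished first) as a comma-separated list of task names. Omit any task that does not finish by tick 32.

t=0: ready={A,C} → run C
t=1: ready={A,C,D} → run D
t=2: ready={A,C,D,E} → run D
t=3: ready={A,C,D,E,F,H} → run D
t=4: ready={A,C,D,E,F,G,H} → run D
t=5: ready={A,C,D,E,F,G,H} → run D
t=6: ready={A,C,E,F,G,H} → run E
t=7: ready={A,C,E,F,G,H} → run E
t=8: ready={A,C,E,F,G,H} → run E
t=9: ready={A,C,F,G,H} → run H
t=10: ready={A,C,F,G,H} → run H
t=11: ready={A,C,F,G,H} → run H
t=12: ready={A,C,F,G} → run F
t=13: ready={A,C,F,G} → run F
t=14: ready={A,C,F,G} → run F
t=15: ready={A,C,F,G} → run F
t=16: ready={A,C,F,G} → run F
t=17: ready={A,C,F,G} → run F
t=18: ready={A,C,G} → run C
t=19: ready={A,G} → run G
t=20: ready={A,G} → run G
t=21: ready={A,G} → run G
t=22: ready={A,G} → run G
t=23: ready={A,G} → run G
t=24: ready={A,G} → run G
t=25: ready={A,G} → run G
t=26: ready={A} → run A
t=27: ready={A} → run A
t=28: ready={A} → run A
t=29: (idle)
t=30: (idle)
t=31: (idle)
t=32: (idle)

completion order = D, E, H, F, C, G, A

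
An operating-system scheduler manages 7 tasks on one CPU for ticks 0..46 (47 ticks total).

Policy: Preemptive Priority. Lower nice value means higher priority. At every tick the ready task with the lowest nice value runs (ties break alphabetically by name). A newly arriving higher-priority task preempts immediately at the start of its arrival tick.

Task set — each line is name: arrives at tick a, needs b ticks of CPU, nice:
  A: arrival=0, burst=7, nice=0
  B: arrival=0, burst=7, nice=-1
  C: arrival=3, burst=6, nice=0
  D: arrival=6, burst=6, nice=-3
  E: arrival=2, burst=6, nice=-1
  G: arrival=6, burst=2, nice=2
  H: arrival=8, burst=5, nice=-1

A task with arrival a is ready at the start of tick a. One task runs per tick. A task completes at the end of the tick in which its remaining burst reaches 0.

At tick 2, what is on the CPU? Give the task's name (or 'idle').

running at tick 2 = B

t=0: ready={A,B} → run B
t=1: ready={A,B} → run B
t=2: ready={A,B,E} → run B
t=3: ready={A,B,C,E} → run B
t=4: ready={A,B,C,E} → run B
t=5: ready={A,B,C,E} → run B
t=6: ready={A,B,C,D,E,G} → run D
t=7: ready={A,B,C,D,E,G} → run D
t=8: ready={A,B,C,D,E,G,H} → run D
t=9: ready={A,B,C,D,E,G,H} → run D
t=10: ready={A,B,C,D,E,G,H} → run D
t=11: ready={A,B,C,D,E,G,H} → run D
t=12: ready={A,B,C,E,G,H} → run B
t=13: ready={A,C,E,G,H} → run E
t=14: ready={A,C,E,G,H} → run E
t=15: ready={A,C,E,G,H} → run E
t=16: ready={A,C,E,G,H} → run E
t=17: ready={A,C,E,G,H} → run E
t=18: ready={A,C,E,G,H} → run E
t=19: ready={A,C,G,H} → run H
t=20: ready={A,C,G,H} → run H
t=21: ready={A,C,G,H} → run H
t=22: ready={A,C,G,H} → run H
t=23: ready={A,C,G,H} → run H
t=24: ready={A,C,G} → run A
t=25: ready={A,C,G} → run A
t=26: ready={A,C,G} → run A
t=27: ready={A,C,G} → run A
t=28: ready={A,C,G} → run A
t=29: ready={A,C,G} → run A
t=30: ready={A,C,G} → run A
t=31: ready={C,G} → run C
t=32: ready={C,G} → run C
t=33: ready={C,G} → run C
t=34: ready={C,G} → run C
t=35: ready={C,G} → run C
t=36: ready={C,G} → run C
t=37: ready={G} → run G
t=38: ready={G} → run G
t=39: (idle)
t=40: (idle)
t=41: (idle)
t=42: (idle)
t=43: (idle)
t=44: (idle)
t=45: (idle)
t=46: (idle)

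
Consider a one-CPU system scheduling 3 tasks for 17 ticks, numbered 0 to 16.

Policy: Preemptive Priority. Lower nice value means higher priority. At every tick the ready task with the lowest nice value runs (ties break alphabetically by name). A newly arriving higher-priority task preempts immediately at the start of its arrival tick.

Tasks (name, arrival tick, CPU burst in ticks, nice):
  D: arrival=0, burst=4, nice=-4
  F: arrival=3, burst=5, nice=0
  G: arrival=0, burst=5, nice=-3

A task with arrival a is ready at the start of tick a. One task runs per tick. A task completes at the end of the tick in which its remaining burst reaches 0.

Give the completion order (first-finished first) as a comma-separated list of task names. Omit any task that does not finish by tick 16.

t=0: ready={D,G} → run D
t=1: ready={D,G} → run D
t=2: ready={D,G} → run D
t=3: ready={D,F,G} → run D
t=4: ready={F,G} → run G
t=5: ready={F,G} → run G
t=6: ready={F,G} → run G
t=7: ready={F,G} → run G
t=8: ready={F,G} → run G
t=9: ready={F} → run F
t=10: ready={F} → run F
t=11: ready={F} → run F
t=12: ready={F} → run F
t=13: ready={F} → run F
t=14: (idle)
t=15: (idle)
t=16: (idle)

completion order = D, G, F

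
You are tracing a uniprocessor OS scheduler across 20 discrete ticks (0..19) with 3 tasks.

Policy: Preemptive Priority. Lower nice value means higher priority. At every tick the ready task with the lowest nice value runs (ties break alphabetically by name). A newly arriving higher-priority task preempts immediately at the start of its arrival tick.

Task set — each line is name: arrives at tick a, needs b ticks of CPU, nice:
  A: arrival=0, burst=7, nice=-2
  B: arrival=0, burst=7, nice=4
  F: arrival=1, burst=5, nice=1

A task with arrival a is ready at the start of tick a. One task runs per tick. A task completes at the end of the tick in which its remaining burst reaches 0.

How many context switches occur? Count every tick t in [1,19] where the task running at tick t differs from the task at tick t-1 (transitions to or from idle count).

context switches = 3

t=0: ready={A,B} → run A
t=1: ready={A,B,F} → run A
t=2: ready={A,B,F} → run A
t=3: ready={A,B,F} → run A
t=4: ready={A,B,F} → run A
t=5: ready={A,B,F} → run A
t=6: ready={A,B,F} → run A
t=7: ready={B,F} → run F
t=8: ready={B,F} → run F
t=9: ready={B,F} → run F
t=10: ready={B,F} → run F
t=11: ready={B,F} → run F
t=12: ready={B} → run B
t=13: ready={B} → run B
t=14: ready={B} → run B
t=15: ready={B} → run B
t=16: ready={B} → run B
t=17: ready={B} → run B
t=18: ready={B} → run B
t=19: (idle)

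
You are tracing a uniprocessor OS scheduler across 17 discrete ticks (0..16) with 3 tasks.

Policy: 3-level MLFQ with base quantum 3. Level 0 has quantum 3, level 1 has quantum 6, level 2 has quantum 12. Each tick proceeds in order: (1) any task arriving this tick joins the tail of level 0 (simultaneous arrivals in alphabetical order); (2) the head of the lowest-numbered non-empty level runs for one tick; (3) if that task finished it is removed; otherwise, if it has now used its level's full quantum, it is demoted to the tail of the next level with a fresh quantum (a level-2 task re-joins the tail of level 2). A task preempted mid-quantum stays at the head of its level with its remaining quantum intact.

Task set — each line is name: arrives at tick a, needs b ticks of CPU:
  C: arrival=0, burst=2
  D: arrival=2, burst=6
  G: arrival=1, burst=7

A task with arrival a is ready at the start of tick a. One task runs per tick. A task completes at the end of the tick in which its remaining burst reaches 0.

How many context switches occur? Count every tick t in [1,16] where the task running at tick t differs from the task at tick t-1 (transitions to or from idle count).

t=0: L0/L1/L2 = C/-/- → run C
t=1: L0/L1/L2 = CG/-/- → run C
t=2: L0/L1/L2 = GD/-/- → run G
t=3: L0/L1/L2 = GD/-/- → run G
t=4: L0/L1/L2 = GD/-/- → run G
t=5: L0/L1/L2 = D/G/- → run D
t=6: L0/L1/L2 = D/G/- → run D
t=7: L0/L1/L2 = D/G/- → run D
t=8: L0/L1/L2 = -/GD/- → run G
t=9: L0/L1/L2 = -/GD/- → run G
t=10: L0/L1/L2 = -/GD/- → run G
t=11: L0/L1/L2 = -/GD/- → run G
t=12: L0/L1/L2 = -/D/- → run D
t=13: L0/L1/L2 = -/D/- → run D
t=14: L0/L1/L2 = -/D/- → run D
t=15: (idle)
t=16: (idle)

context switches = 5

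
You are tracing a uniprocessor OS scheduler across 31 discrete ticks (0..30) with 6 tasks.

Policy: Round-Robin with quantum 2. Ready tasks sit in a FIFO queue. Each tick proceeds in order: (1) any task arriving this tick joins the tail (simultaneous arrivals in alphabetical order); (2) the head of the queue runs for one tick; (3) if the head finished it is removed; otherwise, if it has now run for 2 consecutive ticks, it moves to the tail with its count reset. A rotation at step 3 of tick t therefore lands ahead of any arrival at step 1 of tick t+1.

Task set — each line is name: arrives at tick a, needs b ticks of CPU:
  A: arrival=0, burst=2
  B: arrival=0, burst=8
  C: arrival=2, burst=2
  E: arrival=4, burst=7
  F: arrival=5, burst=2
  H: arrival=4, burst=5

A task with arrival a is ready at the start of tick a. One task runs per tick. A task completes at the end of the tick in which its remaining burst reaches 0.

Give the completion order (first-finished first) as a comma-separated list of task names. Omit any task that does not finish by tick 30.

t=0: queue=[A,B] q_used=0 → run A
t=1: queue=[A,B] q_used=1 → run A
t=2: queue=[B,C] q_used=0 → run B
t=3: queue=[B,C] q_used=1 → run B
t=4: queue=[C,B,E,H] q_used=0 → run C
t=5: queue=[C,B,E,H,F] q_used=1 → run C
t=6: queue=[B,E,H,F] q_used=0 → run B
t=7: queue=[B,E,H,F] q_used=1 → run B
t=8: queue=[E,H,F,B] q_used=0 → run E
t=9: queue=[E,H,F,B] q_used=1 → run E
t=10: queue=[H,F,B,E] q_used=0 → run H
t=11: queue=[H,F,B,E] q_used=1 → run H
t=12: queue=[F,B,E,H] q_used=0 → run F
t=13: queue=[F,B,E,H] q_used=1 → run F
t=14: queue=[B,E,H] q_used=0 → run B
t=15: queue=[B,E,H] q_used=1 → run B
t=16: queue=[E,H,B] q_used=0 → run E
t=17: queue=[E,H,B] q_used=1 → run E
t=18: queue=[H,B,E] q_used=0 → run H
t=19: queue=[H,B,E] q_used=1 → run H
t=20: queue=[B,E,H] q_used=0 → run B
t=21: queue=[B,E,H] q_used=1 → run B
t=22: queue=[E,H] q_used=0 → run E
t=23: queue=[E,H] q_used=1 → run E
t=24: queue=[H,E] q_used=0 → run H
t=25: queue=[E] q_used=0 → run E
t=26: (idle)
t=27: (idle)
t=28: (idle)
t=29: (idle)
t=30: (idle)

completion order = A, C, F, B, H, E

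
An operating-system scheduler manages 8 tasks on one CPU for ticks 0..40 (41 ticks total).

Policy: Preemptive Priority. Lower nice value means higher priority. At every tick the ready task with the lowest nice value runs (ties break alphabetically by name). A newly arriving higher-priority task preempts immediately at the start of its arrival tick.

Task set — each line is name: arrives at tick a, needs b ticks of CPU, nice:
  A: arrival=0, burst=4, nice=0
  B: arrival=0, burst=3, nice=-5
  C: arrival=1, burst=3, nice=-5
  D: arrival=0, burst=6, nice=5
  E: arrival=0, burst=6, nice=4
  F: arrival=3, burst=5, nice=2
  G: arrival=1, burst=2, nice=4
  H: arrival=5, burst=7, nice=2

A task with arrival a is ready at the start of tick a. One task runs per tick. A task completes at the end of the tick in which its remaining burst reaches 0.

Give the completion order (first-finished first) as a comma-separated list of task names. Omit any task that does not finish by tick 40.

completion order = B, C, A, F, H, E, G, D

t=0: ready={A,B,D,E} → run B
t=1: ready={A,B,C,D,E,G} → run B
t=2: ready={A,B,C,D,E,G} → run B
t=3: ready={A,C,D,E,F,G} → run C
t=4: ready={A,C,D,E,F,G} → run C
t=5: ready={A,C,D,E,F,G,H} → run C
t=6: ready={A,D,E,F,G,H} → run A
t=7: ready={A,D,E,F,G,H} → run A
t=8: ready={A,D,E,F,G,H} → run A
t=9: ready={A,D,E,F,G,H} → run A
t=10: ready={D,E,F,G,H} → run F
t=11: ready={D,E,F,G,H} → run F
t=12: ready={D,E,F,G,H} → run F
t=13: ready={D,E,F,G,H} → run F
t=14: ready={D,E,F,G,H} → run F
t=15: ready={D,E,G,H} → run H
t=16: ready={D,E,G,H} → run H
t=17: ready={D,E,G,H} → run H
t=18: ready={D,E,G,H} → run H
t=19: ready={D,E,G,H} → run H
t=20: ready={D,E,G,H} → run H
t=21: ready={D,E,G,H} → run H
t=22: ready={D,E,G} → run E
t=23: ready={D,E,G} → run E
t=24: ready={D,E,G} → run E
t=25: ready={D,E,G} → run E
t=26: ready={D,E,G} → run E
t=27: ready={D,E,G} → run E
t=28: ready={D,G} → run G
t=29: ready={D,G} → run G
t=30: ready={D} → run D
t=31: ready={D} → run D
t=32: ready={D} → run D
t=33: ready={D} → run D
t=34: ready={D} → run D
t=35: ready={D} → run D
t=36: (idle)
t=37: (idle)
t=38: (idle)
t=39: (idle)
t=40: (idle)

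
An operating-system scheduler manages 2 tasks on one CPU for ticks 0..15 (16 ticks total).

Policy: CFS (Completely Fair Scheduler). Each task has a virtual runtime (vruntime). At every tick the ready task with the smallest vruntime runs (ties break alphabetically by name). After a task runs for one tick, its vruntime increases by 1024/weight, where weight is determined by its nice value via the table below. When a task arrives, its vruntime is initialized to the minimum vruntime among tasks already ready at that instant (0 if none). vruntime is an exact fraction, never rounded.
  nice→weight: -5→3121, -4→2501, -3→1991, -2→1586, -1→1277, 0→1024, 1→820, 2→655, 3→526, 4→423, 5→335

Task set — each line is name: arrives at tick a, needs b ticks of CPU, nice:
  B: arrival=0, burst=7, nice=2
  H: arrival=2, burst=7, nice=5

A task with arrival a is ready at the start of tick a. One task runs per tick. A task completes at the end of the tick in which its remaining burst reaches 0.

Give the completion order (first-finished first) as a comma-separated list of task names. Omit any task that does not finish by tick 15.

t=0: vr[B=0] → run B
t=1: vr[B=1024/655] → run B
t=2: vr[B=2048/655 H=2048/655] → run B
t=3: vr[B=3072/655 H=2048/655] → run H
t=4: vr[B=3072/655 H=54272/8777] → run B
t=5: vr[B=4096/655 H=54272/8777] → run H
t=6: vr[B=4096/655 H=405504/43885] → run B
t=7: vr[B=1024/131 H=405504/43885] → run B
t=8: vr[B=6144/655 H=405504/43885] → run H
t=9: vr[B=6144/655 H=539648/43885] → run B
t=10: vr[H=539648/43885] → run H
t=11: vr[H=673792/43885] → run H
t=12: vr[H=807936/43885] → run H
t=13: vr[H=188416/8777] → run H
t=14: (idle)
t=15: (idle)

completion order = B, H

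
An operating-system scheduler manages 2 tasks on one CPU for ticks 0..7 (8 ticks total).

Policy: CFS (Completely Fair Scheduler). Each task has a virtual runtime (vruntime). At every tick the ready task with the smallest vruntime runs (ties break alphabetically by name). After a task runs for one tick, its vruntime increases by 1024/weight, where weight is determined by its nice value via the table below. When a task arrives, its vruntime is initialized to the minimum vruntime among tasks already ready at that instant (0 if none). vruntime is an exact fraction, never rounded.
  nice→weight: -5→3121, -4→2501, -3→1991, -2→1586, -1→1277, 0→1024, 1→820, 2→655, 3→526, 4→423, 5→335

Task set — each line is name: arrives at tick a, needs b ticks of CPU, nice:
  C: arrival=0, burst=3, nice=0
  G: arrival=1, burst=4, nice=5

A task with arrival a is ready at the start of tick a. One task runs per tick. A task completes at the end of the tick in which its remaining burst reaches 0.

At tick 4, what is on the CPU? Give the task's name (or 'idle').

t=0: vr[C=0] → run C
t=1: vr[C=1 G=1] → run C
t=2: vr[C=2 G=1] → run G
t=3: vr[C=2 G=1359/335] → run C
t=4: vr[G=1359/335] → run G
t=5: vr[G=2383/335] → run G
t=6: vr[G=3407/335] → run G
t=7: (idle)

running at tick 4 = G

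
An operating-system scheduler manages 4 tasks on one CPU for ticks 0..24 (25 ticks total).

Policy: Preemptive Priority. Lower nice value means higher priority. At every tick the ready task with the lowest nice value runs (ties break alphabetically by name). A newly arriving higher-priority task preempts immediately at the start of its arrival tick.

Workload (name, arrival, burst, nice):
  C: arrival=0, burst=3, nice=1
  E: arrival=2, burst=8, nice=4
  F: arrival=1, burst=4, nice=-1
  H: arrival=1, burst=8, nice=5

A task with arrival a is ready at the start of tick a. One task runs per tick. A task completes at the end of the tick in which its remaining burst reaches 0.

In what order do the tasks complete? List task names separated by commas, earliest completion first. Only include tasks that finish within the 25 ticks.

completion order = F, C, E, H

t=0: ready={C} → run C
t=1: ready={C,F,H} → run F
t=2: ready={C,E,F,H} → run F
t=3: ready={C,E,F,H} → run F
t=4: ready={C,E,F,H} → run F
t=5: ready={C,E,H} → run C
t=6: ready={C,E,H} → run C
t=7: ready={E,H} → run E
t=8: ready={E,H} → run E
t=9: ready={E,H} → run E
t=10: ready={E,H} → run E
t=11: ready={E,H} → run E
t=12: ready={E,H} → run E
t=13: ready={E,H} → run E
t=14: ready={E,H} → run E
t=15: ready={H} → run H
t=16: ready={H} → run H
t=17: ready={H} → run H
t=18: ready={H} → run H
t=19: ready={H} → run H
t=20: ready={H} → run H
t=21: ready={H} → run H
t=22: ready={H} → run H
t=23: (idle)
t=24: (idle)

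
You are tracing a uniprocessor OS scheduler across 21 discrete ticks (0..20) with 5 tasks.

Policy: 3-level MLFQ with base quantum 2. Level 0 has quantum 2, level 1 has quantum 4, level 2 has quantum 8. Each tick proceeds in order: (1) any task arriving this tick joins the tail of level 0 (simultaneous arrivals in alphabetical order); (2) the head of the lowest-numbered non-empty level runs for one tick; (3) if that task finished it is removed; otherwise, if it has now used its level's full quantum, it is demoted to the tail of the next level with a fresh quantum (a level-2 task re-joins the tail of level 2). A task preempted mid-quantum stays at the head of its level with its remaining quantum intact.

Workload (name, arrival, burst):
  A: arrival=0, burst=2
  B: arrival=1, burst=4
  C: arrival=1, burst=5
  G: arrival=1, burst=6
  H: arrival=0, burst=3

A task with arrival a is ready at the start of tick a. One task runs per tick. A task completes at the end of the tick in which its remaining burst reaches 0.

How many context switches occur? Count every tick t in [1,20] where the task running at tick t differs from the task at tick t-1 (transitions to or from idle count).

context switches = 9

t=0: L0/L1/L2 = AH/-/- → run A
t=1: L0/L1/L2 = AHBCG/-/- → run A
t=2: L0/L1/L2 = HBCG/-/- → run H
t=3: L0/L1/L2 = HBCG/-/- → run H
t=4: L0/L1/L2 = BCG/H/- → run B
t=5: L0/L1/L2 = BCG/H/- → run B
t=6: L0/L1/L2 = CG/HB/- → run C
t=7: L0/L1/L2 = CG/HB/- → run C
t=8: L0/L1/L2 = G/HBC/- → run G
t=9: L0/L1/L2 = G/HBC/- → run G
t=10: L0/L1/L2 = -/HBCG/- → run H
t=11: L0/L1/L2 = -/BCG/- → run B
t=12: L0/L1/L2 = -/BCG/- → run B
t=13: L0/L1/L2 = -/CG/- → run C
t=14: L0/L1/L2 = -/CG/- → run C
t=15: L0/L1/L2 = -/CG/- → run C
t=16: L0/L1/L2 = -/G/- → run G
t=17: L0/L1/L2 = -/G/- → run G
t=18: L0/L1/L2 = -/G/- → run G
t=19: L0/L1/L2 = -/G/- → run G
t=20: (idle)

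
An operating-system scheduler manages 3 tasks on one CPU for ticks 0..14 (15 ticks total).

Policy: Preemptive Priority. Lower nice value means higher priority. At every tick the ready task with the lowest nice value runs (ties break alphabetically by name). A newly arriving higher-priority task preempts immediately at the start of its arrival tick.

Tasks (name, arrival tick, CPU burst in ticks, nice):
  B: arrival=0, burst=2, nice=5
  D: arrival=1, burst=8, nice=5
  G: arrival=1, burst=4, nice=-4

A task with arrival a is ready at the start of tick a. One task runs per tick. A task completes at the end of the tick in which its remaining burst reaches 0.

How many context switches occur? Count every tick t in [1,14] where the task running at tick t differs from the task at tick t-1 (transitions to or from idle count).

context switches = 4

t=0: ready={B} → run B
t=1: ready={B,D,G} → run G
t=2: ready={B,D,G} → run G
t=3: ready={B,D,G} → run G
t=4: ready={B,D,G} → run G
t=5: ready={B,D} → run B
t=6: ready={D} → run D
t=7: ready={D} → run D
t=8: ready={D} → run D
t=9: ready={D} → run D
t=10: ready={D} → run D
t=11: ready={D} → run D
t=12: ready={D} → run D
t=13: ready={D} → run D
t=14: (idle)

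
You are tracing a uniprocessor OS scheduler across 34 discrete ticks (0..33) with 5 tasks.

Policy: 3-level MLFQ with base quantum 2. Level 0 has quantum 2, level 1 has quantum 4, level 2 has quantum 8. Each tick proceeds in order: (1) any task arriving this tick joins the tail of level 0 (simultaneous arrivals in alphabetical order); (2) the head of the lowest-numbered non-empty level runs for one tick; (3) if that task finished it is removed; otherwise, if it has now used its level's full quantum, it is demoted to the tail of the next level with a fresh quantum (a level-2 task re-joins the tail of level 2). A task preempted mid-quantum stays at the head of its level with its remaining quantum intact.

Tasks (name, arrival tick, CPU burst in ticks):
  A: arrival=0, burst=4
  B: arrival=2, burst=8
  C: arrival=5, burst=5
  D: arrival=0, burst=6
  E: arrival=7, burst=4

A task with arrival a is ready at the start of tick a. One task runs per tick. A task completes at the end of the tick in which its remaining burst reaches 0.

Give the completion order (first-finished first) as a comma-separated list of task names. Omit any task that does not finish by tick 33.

t=0: L0/L1/L2 = AD/-/- → run A
t=1: L0/L1/L2 = AD/-/- → run A
t=2: L0/L1/L2 = DB/A/- → run D
t=3: L0/L1/L2 = DB/A/- → run D
t=4: L0/L1/L2 = B/AD/- → run B
t=5: L0/L1/L2 = BC/AD/- → run B
t=6: L0/L1/L2 = C/ADB/- → run C
t=7: L0/L1/L2 = CE/ADB/- → run C
t=8: L0/L1/L2 = E/ADBC/- → run E
t=9: L0/L1/L2 = E/ADBC/- → run E
t=10: L0/L1/L2 = -/ADBCE/- → run A
t=11: L0/L1/L2 = -/ADBCE/- → run A
t=12: L0/L1/L2 = -/DBCE/- → run D
t=13: L0/L1/L2 = -/DBCE/- → run D
t=14: L0/L1/L2 = -/DBCE/- → run D
t=15: L0/L1/L2 = -/DBCE/- → run D
t=16: L0/L1/L2 = -/BCE/- → run B
t=17: L0/L1/L2 = -/BCE/- → run B
t=18: L0/L1/L2 = -/BCE/- → run B
t=19: L0/L1/L2 = -/BCE/- → run B
t=20: L0/L1/L2 = -/CE/B → run C
t=21: L0/L1/L2 = -/CE/B → run C
t=22: L0/L1/L2 = -/CE/B → run C
t=23: L0/L1/L2 = -/E/B → run E
t=24: L0/L1/L2 = -/E/B → run E
t=25: L0/L1/L2 = -/-/B → run B
t=26: L0/L1/L2 = -/-/B → run B
t=27: (idle)
t=28: (idle)
t=29: (idle)
t=30: (idle)
t=31: (idle)
t=32: (idle)
t=33: (idle)

completion order = A, D, C, E, B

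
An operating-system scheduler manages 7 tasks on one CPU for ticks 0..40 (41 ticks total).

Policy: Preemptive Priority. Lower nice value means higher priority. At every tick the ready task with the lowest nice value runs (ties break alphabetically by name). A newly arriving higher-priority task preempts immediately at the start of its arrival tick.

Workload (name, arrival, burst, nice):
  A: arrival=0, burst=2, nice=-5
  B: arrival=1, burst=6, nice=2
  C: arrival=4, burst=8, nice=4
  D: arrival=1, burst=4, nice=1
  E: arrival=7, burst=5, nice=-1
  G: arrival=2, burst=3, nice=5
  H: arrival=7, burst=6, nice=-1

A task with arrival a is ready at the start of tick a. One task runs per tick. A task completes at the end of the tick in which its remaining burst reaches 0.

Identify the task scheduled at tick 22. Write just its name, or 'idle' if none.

t=0: ready={A} → run A
t=1: ready={A,B,D} → run A
t=2: ready={B,D,G} → run D
t=3: ready={B,D,G} → run D
t=4: ready={B,C,D,G} → run D
t=5: ready={B,C,D,G} → run D
t=6: ready={B,C,G} → run B
t=7: ready={B,C,E,G,H} → run E
t=8: ready={B,C,E,G,H} → run E
t=9: ready={B,C,E,G,H} → run E
t=10: ready={B,C,E,G,H} → run E
t=11: ready={B,C,E,G,H} → run E
t=12: ready={B,C,G,H} → run H
t=13: ready={B,C,G,H} → run H
t=14: ready={B,C,G,H} → run H
t=15: ready={B,C,G,H} → run H
t=16: ready={B,C,G,H} → run H
t=17: ready={B,C,G,H} → run H
t=18: ready={B,C,G} → run B
t=19: ready={B,C,G} → run B
t=20: ready={B,C,G} → run B
t=21: ready={B,C,G} → run B
t=22: ready={B,C,G} → run B
t=23: ready={C,G} → run C
t=24: ready={C,G} → run C
t=25: ready={C,G} → run C
t=26: ready={C,G} → run C
t=27: ready={C,G} → run C
t=28: ready={C,G} → run C
t=29: ready={C,G} → run C
t=30: ready={C,G} → run C
t=31: ready={G} → run G
t=32: ready={G} → run G
t=33: ready={G} → run G
t=34: (idle)
t=35: (idle)
t=36: (idle)
t=37: (idle)
t=38: (idle)
t=39: (idle)
t=40: (idle)

running at tick 22 = B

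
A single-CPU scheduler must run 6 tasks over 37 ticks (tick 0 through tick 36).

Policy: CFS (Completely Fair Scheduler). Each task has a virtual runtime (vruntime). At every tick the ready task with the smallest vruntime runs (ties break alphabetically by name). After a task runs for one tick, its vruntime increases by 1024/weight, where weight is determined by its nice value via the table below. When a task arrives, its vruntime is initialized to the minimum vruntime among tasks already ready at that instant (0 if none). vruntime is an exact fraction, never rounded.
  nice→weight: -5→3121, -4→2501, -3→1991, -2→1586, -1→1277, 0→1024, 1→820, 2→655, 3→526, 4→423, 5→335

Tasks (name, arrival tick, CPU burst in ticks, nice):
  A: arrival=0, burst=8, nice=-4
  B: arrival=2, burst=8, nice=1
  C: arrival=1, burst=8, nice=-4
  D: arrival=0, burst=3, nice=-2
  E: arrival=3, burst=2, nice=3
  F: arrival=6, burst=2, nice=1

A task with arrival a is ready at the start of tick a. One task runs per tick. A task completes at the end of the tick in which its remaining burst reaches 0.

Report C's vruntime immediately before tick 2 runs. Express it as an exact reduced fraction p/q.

vruntime(C, start of tick 2) = 1024/2501

t=0: vr[A=0 D=0] → run A
t=1: vr[A=1024/2501 C=0 D=0] → run C
t=2: vr[A=1024/2501 B=0 C=1024/2501 D=0] → run B
t=3: vr[A=1024/2501 B=256/205 C=1024/2501 D=0 E=0] → run D
t=4: vr[A=1024/2501 B=256/205 C=1024/2501 D=512/793 E=0] → run E
t=5: vr[A=1024/2501 B=256/205 C=1024/2501 D=512/793 E=512/263] → run A
t=6: vr[A=2048/2501 B=256/205 C=1024/2501 D=512/793 E=512/263 F=1024/2501] → run C
t=7: vr[A=2048/2501 B=256/205 C=2048/2501 D=512/793 E=512/263 F=1024/2501] → run F
t=8: vr[A=2048/2501 B=256/205 C=2048/2501 D=512/793 E=512/263 F=20736/12505] → run D
t=9: vr[A=2048/2501 B=256/205 C=2048/2501 D=1024/793 E=512/263 F=20736/12505] → run A
t=10: vr[A=3072/2501 B=256/205 C=2048/2501 D=1024/793 E=512/263 F=20736/12505] → run C
t=11: vr[A=3072/2501 B=256/205 C=3072/2501 D=1024/793 E=512/263 F=20736/12505] → run A
t=12: vr[A=4096/2501 B=256/205 C=3072/2501 D=1024/793 E=512/263 F=20736/12505] → run C
t=13: vr[A=4096/2501 B=256/205 C=4096/2501 D=1024/793 E=512/263 F=20736/12505] → run B
t=14: vr[A=4096/2501 B=512/205 C=4096/2501 D=1024/793 E=512/263 F=20736/12505] → run D
t=15: vr[A=4096/2501 B=512/205 C=4096/2501 E=512/263 F=20736/12505] → run A
t=16: vr[A=5120/2501 B=512/205 C=4096/2501 E=512/263 F=20736/12505] → run C
t=17: vr[A=5120/2501 B=512/205 C=5120/2501 E=512/263 F=20736/12505] → run F
t=18: vr[A=5120/2501 B=512/205 C=5120/2501 E=512/263] → run E
t=19: vr[A=5120/2501 B=512/205 C=5120/2501] → run A
t=20: vr[A=6144/2501 B=512/205 C=5120/2501] → run C
t=21: vr[A=6144/2501 B=512/205 C=6144/2501] → run A
t=22: vr[A=7168/2501 B=512/205 C=6144/2501] → run C
t=23: vr[A=7168/2501 B=512/205 C=7168/2501] → run B
t=24: vr[A=7168/2501 B=768/205 C=7168/2501] → run A
t=25: vr[B=768/205 C=7168/2501] → run C
t=26: vr[B=768/205] → run B
t=27: vr[B=1024/205] → run B
t=28: vr[B=256/41] → run B
t=29: vr[B=1536/205] → run B
t=30: vr[B=1792/205] → run B
t=31: (idle)
t=32: (idle)
t=33: (idle)
t=34: (idle)
t=35: (idle)
t=36: (idle)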